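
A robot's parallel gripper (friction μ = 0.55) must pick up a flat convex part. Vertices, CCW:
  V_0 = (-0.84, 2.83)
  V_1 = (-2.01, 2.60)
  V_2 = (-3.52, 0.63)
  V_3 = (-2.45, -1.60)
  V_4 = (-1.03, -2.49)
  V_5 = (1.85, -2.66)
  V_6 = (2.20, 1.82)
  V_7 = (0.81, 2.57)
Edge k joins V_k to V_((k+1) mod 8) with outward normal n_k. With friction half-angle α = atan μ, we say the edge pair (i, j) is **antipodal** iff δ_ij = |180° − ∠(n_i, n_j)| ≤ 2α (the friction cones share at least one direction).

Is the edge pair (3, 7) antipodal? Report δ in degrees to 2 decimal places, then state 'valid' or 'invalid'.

δ = 23.12°, valid

α = atan 0.55 = 28.81°;  2α = 57.62°
edge 3: e_3 = (+1.42, -0.89);  n_3 = (-0.5311, -0.8473)
edge 7: e_7 = (-1.65, +0.26);  n_7 = (+0.1557, +0.9878)
∠(n_3, n_7) = 156.88°
δ = |180° − 156.88°| = 23.12°
23.12° ≤ 2α = 57.62°  →  valid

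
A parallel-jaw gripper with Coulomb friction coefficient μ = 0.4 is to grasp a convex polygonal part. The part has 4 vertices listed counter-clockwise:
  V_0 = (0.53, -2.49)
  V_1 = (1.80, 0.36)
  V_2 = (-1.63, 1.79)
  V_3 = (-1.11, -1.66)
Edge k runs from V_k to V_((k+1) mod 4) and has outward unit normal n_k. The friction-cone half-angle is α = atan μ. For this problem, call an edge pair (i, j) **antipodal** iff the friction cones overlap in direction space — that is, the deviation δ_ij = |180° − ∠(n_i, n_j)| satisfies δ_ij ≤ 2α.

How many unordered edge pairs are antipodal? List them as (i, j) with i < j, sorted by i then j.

α = atan 0.4 = 21.80°;  2α = 43.60°
n_0 = (+0.9134, -0.4070)
n_1 = (+0.3848, +0.9230)
n_2 = (-0.9888, -0.1490)
n_3 = (-0.4516, -0.8922)
  (0,1): δ = 88.61°  ·
  (0,2): δ = 32.59°  ✓
  (0,3): δ = 87.17°  ·
  (1,2): δ = 58.80°  ·
  (1,3): δ = 4.21°  ✓
  (2,3): δ = 125.42°  ·
antipodal pairs: 2

count = 2; pairs: (0,2), (1,3)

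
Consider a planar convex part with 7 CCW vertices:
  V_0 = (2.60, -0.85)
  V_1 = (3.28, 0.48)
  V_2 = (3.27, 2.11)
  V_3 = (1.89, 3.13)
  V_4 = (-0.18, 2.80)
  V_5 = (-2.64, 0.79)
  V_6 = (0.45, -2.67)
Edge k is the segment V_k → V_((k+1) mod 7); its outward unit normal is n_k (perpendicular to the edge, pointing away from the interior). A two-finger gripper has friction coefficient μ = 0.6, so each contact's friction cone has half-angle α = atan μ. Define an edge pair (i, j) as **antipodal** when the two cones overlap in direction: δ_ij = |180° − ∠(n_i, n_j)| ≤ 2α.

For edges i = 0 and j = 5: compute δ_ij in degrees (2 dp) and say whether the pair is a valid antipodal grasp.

α = atan 0.6 = 30.96°;  2α = 61.93°
edge 0: e_0 = (+0.68, +1.33);  n_0 = (+0.8904, -0.4552)
edge 5: e_5 = (+3.09, -3.46);  n_5 = (-0.7459, -0.6661)
∠(n_0, n_5) = 111.15°
δ = |180° − 111.15°| = 68.85°
68.85° > 2α = 61.93°  →  invalid

δ = 68.85°, invalid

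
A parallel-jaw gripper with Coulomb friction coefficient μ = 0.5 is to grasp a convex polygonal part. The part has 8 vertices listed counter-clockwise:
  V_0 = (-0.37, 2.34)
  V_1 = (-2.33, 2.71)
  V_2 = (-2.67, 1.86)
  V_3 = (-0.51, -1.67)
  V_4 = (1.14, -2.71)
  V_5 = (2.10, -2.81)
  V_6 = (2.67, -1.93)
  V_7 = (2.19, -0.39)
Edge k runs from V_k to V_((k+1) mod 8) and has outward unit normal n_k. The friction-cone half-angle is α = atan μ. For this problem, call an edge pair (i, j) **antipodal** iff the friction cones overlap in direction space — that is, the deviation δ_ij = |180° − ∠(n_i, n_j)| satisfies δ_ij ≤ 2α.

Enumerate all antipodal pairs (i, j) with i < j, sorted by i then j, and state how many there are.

α = atan 0.5 = 26.57°;  2α = 53.13°
n_0 = (+0.1855, +0.9826)
n_1 = (-0.9285, +0.3714)
n_2 = (-0.8530, -0.5219)
n_3 = (-0.5332, -0.8460)
n_4 = (-0.1036, -0.9946)
n_5 = (+0.8393, -0.5436)
n_6 = (+0.9547, +0.2976)
n_7 = (+0.7295, +0.6840)
  (0,1): δ = 101.11°  ·
  (0,2): δ = 47.85°  ✓
  (0,3): δ = 21.53°  ✓
  (0,4): δ = 4.74°  ✓
  (0,5): δ = 67.76°  ·
  (0,6): δ = 118.00°  ·
  (0,7): δ = 143.85°  ·
  (1,2): δ = 126.74°  ·
  (1,3): δ = 100.42°  ·
  (1,4): δ = 74.15°  ·
  (1,5): δ = 11.13°  ✓
  (1,6): δ = 39.11°  ✓
  (1,7): δ = 64.96°  ·
  (2,3): δ = 153.69°  ·
  (2,4): δ = 127.41°  ·
  (2,5): δ = 64.39°  ·
  (2,6): δ = 14.15°  ✓
  (2,7): δ = 11.70°  ✓
  (3,4): δ = 153.72°  ·
  (3,5): δ = 90.71°  ·
  (3,6): δ = 40.46°  ✓
  (3,7): δ = 14.62°  ✓
  (4,5): δ = 116.99°  ·
  (4,6): δ = 66.74°  ·
  (4,7): δ = 40.89°  ✓
  (5,6): δ = 129.76°  ·
  (5,7): δ = 103.91°  ·
  (6,7): δ = 154.15°  ·
antipodal pairs: 10

count = 10; pairs: (0,2), (0,3), (0,4), (1,5), (1,6), (2,6), (2,7), (3,6), (3,7), (4,7)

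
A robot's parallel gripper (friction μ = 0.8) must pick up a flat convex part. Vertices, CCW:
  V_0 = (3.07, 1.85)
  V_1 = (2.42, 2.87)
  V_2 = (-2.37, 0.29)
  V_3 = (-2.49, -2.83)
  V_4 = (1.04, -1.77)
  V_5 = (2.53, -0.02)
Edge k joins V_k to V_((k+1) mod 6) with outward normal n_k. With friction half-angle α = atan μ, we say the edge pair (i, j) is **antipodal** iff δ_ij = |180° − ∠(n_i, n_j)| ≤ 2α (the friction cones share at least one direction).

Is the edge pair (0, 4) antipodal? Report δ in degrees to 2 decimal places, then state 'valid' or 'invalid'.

α = atan 0.8 = 38.66°;  2α = 77.32°
edge 0: e_0 = (-0.65, +1.02);  n_0 = (+0.8433, +0.5374)
edge 4: e_4 = (+1.49, +1.75);  n_4 = (+0.7614, -0.6483)
∠(n_0, n_4) = 72.92°
δ = |180° − 72.92°| = 107.08°
107.08° > 2α = 77.32°  →  invalid

δ = 107.08°, invalid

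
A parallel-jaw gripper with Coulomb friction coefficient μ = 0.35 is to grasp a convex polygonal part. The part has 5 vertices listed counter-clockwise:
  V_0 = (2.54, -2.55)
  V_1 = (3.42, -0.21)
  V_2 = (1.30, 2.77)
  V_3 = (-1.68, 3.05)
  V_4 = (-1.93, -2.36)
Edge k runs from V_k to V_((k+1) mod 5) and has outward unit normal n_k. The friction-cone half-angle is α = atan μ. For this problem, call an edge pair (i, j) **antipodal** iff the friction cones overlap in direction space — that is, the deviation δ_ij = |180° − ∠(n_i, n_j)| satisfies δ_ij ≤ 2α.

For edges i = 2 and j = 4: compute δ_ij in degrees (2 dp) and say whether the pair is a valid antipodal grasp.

δ = 2.93°, valid

α = atan 0.35 = 19.29°;  2α = 38.58°
edge 2: e_2 = (-2.98, +0.28);  n_2 = (+0.0935, +0.9956)
edge 4: e_4 = (+4.47, -0.19);  n_4 = (-0.0425, -0.9991)
∠(n_2, n_4) = 177.07°
δ = |180° − 177.07°| = 2.93°
2.93° ≤ 2α = 38.58°  →  valid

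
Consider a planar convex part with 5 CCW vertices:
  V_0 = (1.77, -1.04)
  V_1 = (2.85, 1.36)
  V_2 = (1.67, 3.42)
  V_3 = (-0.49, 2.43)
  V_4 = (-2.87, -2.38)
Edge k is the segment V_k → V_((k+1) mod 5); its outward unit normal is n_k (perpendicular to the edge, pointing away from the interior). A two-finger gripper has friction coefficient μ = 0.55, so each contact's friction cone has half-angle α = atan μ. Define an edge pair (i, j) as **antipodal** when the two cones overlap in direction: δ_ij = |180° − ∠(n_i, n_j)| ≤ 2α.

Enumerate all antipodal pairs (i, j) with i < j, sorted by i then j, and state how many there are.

α = atan 0.55 = 28.81°;  2α = 57.62°
n_0 = (+0.9119, -0.4104)
n_1 = (+0.8677, +0.4970)
n_2 = (-0.4167, +0.9091)
n_3 = (-0.8963, +0.4435)
n_4 = (+0.2775, -0.9607)
  (0,1): δ = 125.97°  ·
  (0,2): δ = 41.15°  ✓
  (0,3): δ = 2.10°  ✓
  (0,4): δ = 130.34°  ·
  (1,2): δ = 95.18°  ·
  (1,3): δ = 56.13°  ✓
  (1,4): δ = 76.30°  ·
  (2,3): δ = 140.95°  ·
  (2,4): δ = 8.52°  ✓
  (3,4): δ = 47.57°  ✓
antipodal pairs: 5

count = 5; pairs: (0,2), (0,3), (1,3), (2,4), (3,4)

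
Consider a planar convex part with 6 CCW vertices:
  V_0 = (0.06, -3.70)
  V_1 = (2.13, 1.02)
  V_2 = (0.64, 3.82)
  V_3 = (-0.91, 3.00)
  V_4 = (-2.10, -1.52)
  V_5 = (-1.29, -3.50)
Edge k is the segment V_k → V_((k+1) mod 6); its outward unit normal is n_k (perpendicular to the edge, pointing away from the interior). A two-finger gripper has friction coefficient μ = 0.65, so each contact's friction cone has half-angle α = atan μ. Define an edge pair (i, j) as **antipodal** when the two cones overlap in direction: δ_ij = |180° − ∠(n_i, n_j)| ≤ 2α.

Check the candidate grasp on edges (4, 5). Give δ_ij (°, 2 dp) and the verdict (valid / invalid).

α = atan 0.65 = 33.02°;  2α = 66.05°
edge 4: e_4 = (+0.81, -1.98);  n_4 = (-0.9255, -0.3786)
edge 5: e_5 = (+1.35, -0.20);  n_5 = (-0.1465, -0.9892)
∠(n_4, n_5) = 59.32°
δ = |180° − 59.32°| = 120.68°
120.68° > 2α = 66.05°  →  invalid

δ = 120.68°, invalid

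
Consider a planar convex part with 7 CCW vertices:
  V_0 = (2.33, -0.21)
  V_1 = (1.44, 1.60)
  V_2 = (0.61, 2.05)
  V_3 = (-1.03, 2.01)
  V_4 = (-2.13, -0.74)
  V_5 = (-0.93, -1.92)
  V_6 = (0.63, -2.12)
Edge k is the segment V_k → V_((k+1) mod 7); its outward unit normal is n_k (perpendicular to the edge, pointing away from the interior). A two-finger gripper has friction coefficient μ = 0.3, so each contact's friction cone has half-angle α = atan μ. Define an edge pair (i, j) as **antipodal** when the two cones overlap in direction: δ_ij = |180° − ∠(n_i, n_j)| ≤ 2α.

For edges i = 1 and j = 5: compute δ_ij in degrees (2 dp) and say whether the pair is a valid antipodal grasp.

α = atan 0.3 = 16.70°;  2α = 33.40°
edge 1: e_1 = (-0.83, +0.45);  n_1 = (+0.4766, +0.8791)
edge 5: e_5 = (+1.56, -0.20);  n_5 = (-0.1272, -0.9919)
∠(n_1, n_5) = 158.84°
δ = |180° − 158.84°| = 21.16°
21.16° ≤ 2α = 33.40°  →  valid

δ = 21.16°, valid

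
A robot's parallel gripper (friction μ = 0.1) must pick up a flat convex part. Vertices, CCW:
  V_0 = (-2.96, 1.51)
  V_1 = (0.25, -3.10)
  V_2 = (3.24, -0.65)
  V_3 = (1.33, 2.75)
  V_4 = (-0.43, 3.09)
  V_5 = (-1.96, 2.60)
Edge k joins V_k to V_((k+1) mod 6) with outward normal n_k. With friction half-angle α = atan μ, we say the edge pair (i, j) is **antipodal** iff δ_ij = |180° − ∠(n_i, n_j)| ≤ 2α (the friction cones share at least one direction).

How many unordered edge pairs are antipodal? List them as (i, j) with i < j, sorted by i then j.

α = atan 0.1 = 5.71°;  2α = 11.42°
n_0 = (-0.8207, -0.5714)
n_1 = (+0.6338, -0.7735)
n_2 = (+0.8718, +0.4898)
n_3 = (+0.1897, +0.9818)
n_4 = (-0.3050, +0.9524)
n_5 = (-0.7369, +0.6760)
  (0,1): δ = 85.52°  ·
  (0,2): δ = 5.52°  ✓
  (0,3): δ = 44.22°  ·
  (0,4): δ = 72.91°  ·
  (0,5): δ = 102.62°  ·
  (1,2): δ = 100.01°  ·
  (1,3): δ = 50.26°  ·
  (1,4): δ = 21.57°  ·
  (1,5): δ = 8.13°  ✓
  (2,3): δ = 130.26°  ·
  (2,4): δ = 101.57°  ·
  (2,5): δ = 71.86°  ·
  (3,4): δ = 151.31°  ·
  (3,5): δ = 121.60°  ·
  (4,5): δ = 150.29°  ·
antipodal pairs: 2

count = 2; pairs: (0,2), (1,5)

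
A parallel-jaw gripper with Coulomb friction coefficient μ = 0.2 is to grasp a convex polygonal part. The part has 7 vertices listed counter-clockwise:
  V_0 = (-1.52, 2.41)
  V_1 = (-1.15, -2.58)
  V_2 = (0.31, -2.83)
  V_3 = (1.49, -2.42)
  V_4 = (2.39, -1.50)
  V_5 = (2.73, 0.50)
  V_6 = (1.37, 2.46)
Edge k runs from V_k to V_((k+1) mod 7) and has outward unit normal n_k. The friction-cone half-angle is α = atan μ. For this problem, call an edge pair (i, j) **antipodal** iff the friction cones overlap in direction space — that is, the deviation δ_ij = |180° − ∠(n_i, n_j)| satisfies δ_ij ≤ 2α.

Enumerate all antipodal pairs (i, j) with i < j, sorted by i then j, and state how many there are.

α = atan 0.2 = 11.31°;  2α = 22.62°
n_0 = (-0.9973, -0.0739)
n_1 = (-0.1688, -0.9857)
n_2 = (+0.3282, -0.9446)
n_3 = (+0.7148, -0.6993)
n_4 = (+0.9859, -0.1676)
n_5 = (+0.8216, +0.5701)
n_6 = (-0.0173, +0.9999)
  (0,1): δ = 103.96°  ·
  (0,2): δ = 75.08°  ·
  (0,3): δ = 48.61°  ·
  (0,4): δ = 13.89°  ✓
  (0,5): δ = 30.52°  ·
  (0,6): δ = 86.75°  ·
  (1,2): δ = 151.12°  ·
  (1,3): δ = 124.65°  ·
  (1,4): δ = 89.93°  ·
  (1,5): δ = 45.53°  ·
  (1,6): δ = 10.71°  ✓
  (2,3): δ = 153.53°  ·
  (2,4): δ = 118.81°  ·
  (2,5): δ = 74.40°  ·
  (2,6): δ = 18.17°  ✓
  (3,4): δ = 145.28°  ·
  (3,5): δ = 100.87°  ·
  (3,6): δ = 44.64°  ·
  (4,5): δ = 135.60°  ·
  (4,6): δ = 79.36°  ·
  (5,6): δ = 123.76°  ·
antipodal pairs: 3

count = 3; pairs: (0,4), (1,6), (2,6)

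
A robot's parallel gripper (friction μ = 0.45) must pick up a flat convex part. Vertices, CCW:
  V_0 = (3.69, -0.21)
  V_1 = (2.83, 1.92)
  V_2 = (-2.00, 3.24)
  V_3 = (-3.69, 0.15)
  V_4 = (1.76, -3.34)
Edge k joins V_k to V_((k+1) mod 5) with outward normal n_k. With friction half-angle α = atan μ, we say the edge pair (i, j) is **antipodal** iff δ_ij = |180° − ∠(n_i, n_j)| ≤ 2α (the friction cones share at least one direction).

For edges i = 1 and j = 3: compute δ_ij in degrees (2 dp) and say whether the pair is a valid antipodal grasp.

α = atan 0.45 = 24.23°;  2α = 48.46°
edge 1: e_1 = (-4.83, +1.32);  n_1 = (+0.2636, +0.9646)
edge 3: e_3 = (+5.45, -3.49);  n_3 = (-0.5393, -0.8421)
∠(n_1, n_3) = 162.65°
δ = |180° − 162.65°| = 17.35°
17.35° ≤ 2α = 48.46°  →  valid

δ = 17.35°, valid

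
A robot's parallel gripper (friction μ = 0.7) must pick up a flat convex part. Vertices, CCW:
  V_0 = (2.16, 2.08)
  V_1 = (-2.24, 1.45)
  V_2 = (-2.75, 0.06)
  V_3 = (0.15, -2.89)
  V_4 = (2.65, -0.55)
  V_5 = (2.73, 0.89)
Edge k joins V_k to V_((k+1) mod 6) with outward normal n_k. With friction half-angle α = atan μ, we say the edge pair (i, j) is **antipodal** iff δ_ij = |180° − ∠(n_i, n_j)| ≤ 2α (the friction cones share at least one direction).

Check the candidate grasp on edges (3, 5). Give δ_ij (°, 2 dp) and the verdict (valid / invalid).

δ = 107.51°, invalid

α = atan 0.7 = 34.99°;  2α = 69.98°
edge 3: e_3 = (+2.50, +2.34);  n_3 = (+0.6834, -0.7301)
edge 5: e_5 = (-0.57, +1.19);  n_5 = (+0.9019, +0.4320)
∠(n_3, n_5) = 72.49°
δ = |180° − 72.49°| = 107.51°
107.51° > 2α = 69.98°  →  invalid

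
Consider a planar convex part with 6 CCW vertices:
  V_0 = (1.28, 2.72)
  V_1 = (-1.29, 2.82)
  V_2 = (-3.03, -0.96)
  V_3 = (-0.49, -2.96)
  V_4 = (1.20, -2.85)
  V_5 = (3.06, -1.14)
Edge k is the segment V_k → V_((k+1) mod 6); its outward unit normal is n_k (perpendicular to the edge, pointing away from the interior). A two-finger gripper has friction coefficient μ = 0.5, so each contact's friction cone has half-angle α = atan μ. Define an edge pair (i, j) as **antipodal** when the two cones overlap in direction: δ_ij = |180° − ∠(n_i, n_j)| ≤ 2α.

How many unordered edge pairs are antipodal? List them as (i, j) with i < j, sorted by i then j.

α = atan 0.5 = 26.57°;  2α = 53.13°
n_0 = (+0.0389, +0.9992)
n_1 = (-0.9084, +0.4181)
n_2 = (-0.6186, -0.7857)
n_3 = (+0.0650, -0.9979)
n_4 = (+0.6768, -0.7362)
n_5 = (+0.9081, +0.4188)
  (0,1): δ = 112.49°  ·
  (0,2): δ = 35.99°  ✓
  (0,3): δ = 5.95°  ✓
  (0,4): δ = 44.82°  ✓
  (0,5): δ = 116.98°  ·
  (1,2): δ = 103.50°  ·
  (1,3): δ = 61.56°  ·
  (1,4): δ = 22.69°  ✓
  (1,5): δ = 49.47°  ✓
  (2,3): δ = 138.06°  ·
  (2,4): δ = 99.19°  ·
  (2,5): δ = 27.03°  ✓
  (3,4): δ = 141.13°  ·
  (3,5): δ = 68.97°  ·
  (4,5): δ = 107.84°  ·
antipodal pairs: 6

count = 6; pairs: (0,2), (0,3), (0,4), (1,4), (1,5), (2,5)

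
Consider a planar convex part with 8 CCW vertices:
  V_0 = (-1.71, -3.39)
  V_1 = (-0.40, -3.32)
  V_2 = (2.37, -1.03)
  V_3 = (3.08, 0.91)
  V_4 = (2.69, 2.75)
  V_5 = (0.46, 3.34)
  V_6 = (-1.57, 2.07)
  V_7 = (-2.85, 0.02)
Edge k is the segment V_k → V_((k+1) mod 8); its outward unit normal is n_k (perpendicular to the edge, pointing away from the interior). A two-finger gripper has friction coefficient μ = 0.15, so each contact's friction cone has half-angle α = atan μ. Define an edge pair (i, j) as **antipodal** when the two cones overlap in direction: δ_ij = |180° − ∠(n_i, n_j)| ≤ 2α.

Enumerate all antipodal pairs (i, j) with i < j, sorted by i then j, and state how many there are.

α = atan 0.15 = 8.53°;  2α = 17.06°
n_0 = (+0.0534, -0.9986)
n_1 = (+0.6372, -0.7707)
n_2 = (+0.9391, -0.3437)
n_3 = (+0.9783, +0.2074)
n_4 = (+0.2558, +0.9667)
n_5 = (-0.5304, +0.8478)
n_6 = (-0.8482, +0.5296)
n_7 = (-0.9484, -0.3171)
  (0,1): δ = 143.48°  ·
  (0,2): δ = 113.16°  ·
  (0,3): δ = 81.09°  ·
  (0,4): δ = 17.88°  ·
  (0,5): δ = 28.97°  ·
  (0,6): δ = 54.96°  ·
  (0,7): δ = 105.43°  ·
  (1,2): δ = 149.68°  ·
  (1,3): δ = 117.61°  ·
  (1,4): δ = 54.40°  ·
  (1,5): δ = 7.55°  ✓
  (1,6): δ = 18.44°  ·
  (1,7): δ = 68.90°  ·
  (2,3): δ = 147.93°  ·
  (2,4): δ = 84.72°  ·
  (2,5): δ = 37.87°  ·
  (2,6): δ = 11.88°  ✓
  (2,7): δ = 38.59°  ·
  (3,4): δ = 116.79°  ·
  (3,5): δ = 69.94°  ·
  (3,6): δ = 43.95°  ·
  (3,7): δ = 6.52°  ✓
  (4,5): δ = 133.15°  ·
  (4,6): δ = 107.16°  ·
  (4,7): δ = 56.70°  ·
  (5,6): δ = 154.01°  ·
  (5,7): δ = 103.55°  ·
  (6,7): δ = 129.53°  ·
antipodal pairs: 3

count = 3; pairs: (1,5), (2,6), (3,7)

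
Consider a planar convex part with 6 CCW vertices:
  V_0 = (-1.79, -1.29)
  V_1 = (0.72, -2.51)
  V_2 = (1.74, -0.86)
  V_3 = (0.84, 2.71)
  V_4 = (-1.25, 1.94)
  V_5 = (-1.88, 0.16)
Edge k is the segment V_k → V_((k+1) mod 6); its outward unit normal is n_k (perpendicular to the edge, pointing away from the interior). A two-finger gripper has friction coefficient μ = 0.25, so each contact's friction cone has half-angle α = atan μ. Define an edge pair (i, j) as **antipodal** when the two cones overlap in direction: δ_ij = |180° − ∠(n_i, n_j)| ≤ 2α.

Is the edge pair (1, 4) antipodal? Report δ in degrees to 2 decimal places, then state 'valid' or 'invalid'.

α = atan 0.25 = 14.04°;  2α = 28.07°
edge 1: e_1 = (+1.02, +1.65);  n_1 = (+0.8506, -0.5258)
edge 4: e_4 = (-0.63, -1.78);  n_4 = (-0.9427, +0.3337)
∠(n_1, n_4) = 167.77°
δ = |180° − 167.77°| = 12.23°
12.23° ≤ 2α = 28.07°  →  valid

δ = 12.23°, valid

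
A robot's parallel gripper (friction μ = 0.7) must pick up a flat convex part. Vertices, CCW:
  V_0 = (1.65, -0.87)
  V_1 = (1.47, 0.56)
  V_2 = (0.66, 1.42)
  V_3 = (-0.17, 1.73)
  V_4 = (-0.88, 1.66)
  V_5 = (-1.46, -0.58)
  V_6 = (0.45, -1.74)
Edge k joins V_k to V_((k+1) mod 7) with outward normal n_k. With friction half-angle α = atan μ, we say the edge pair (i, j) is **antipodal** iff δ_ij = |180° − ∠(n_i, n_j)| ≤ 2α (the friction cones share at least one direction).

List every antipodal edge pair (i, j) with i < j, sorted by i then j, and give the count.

α = atan 0.7 = 34.99°;  2α = 69.98°
n_0 = (+0.9922, +0.1249)
n_1 = (+0.7280, +0.6856)
n_2 = (+0.3499, +0.9368)
n_3 = (-0.0981, +0.9952)
n_4 = (-0.9681, +0.2507)
n_5 = (-0.5191, -0.8547)
n_6 = (+0.5870, -0.8096)
  (0,1): δ = 143.89°  ·
  (0,2): δ = 117.65°  ·
  (0,3): δ = 91.54°  ·
  (0,4): δ = 21.69°  ✓
  (0,5): δ = 51.55°  ✓
  (0,6): δ = 118.77°  ·
  (1,2): δ = 153.77°  ·
  (1,3): δ = 127.65°  ·
  (1,4): δ = 57.80°  ✓
  (1,5): δ = 15.44°  ✓
  (1,6): δ = 82.66°  ·
  (2,3): δ = 153.89°  ·
  (2,4): δ = 84.04°  ·
  (2,5): δ = 10.79°  ✓
  (2,6): δ = 56.42°  ✓
  (3,4): δ = 110.15°  ·
  (3,5): δ = 36.90°  ✓
  (3,6): δ = 30.31°  ✓
  (4,5): δ = 106.75°  ·
  (4,6): δ = 39.54°  ✓
  (5,6): δ = 112.79°  ·
antipodal pairs: 9

count = 9; pairs: (0,4), (0,5), (1,4), (1,5), (2,5), (2,6), (3,5), (3,6), (4,6)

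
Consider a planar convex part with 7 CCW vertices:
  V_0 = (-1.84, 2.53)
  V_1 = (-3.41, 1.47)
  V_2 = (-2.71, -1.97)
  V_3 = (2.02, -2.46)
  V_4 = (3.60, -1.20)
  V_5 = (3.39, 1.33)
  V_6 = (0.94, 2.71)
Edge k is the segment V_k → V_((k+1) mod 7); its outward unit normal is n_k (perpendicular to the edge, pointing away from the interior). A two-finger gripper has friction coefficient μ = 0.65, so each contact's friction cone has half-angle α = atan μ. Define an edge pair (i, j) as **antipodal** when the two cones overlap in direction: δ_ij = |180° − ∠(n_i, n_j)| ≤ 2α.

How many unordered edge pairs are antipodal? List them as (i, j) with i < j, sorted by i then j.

α = atan 0.65 = 33.02°;  2α = 66.05°
n_0 = (-0.5596, +0.8288)
n_1 = (-0.9799, -0.1994)
n_2 = (-0.1030, -0.9947)
n_3 = (+0.6235, -0.7818)
n_4 = (+0.9966, +0.0827)
n_5 = (+0.4908, +0.8713)
n_6 = (-0.0646, +0.9979)
  (0,1): δ = 112.52°  ·
  (0,2): δ = 39.94°  ✓
  (0,3): δ = 4.55°  ✓
  (0,4): δ = 60.72°  ✓
  (0,5): δ = 116.58°  ·
  (0,6): δ = 149.68°  ·
  (1,2): δ = 107.42°  ·
  (1,3): δ = 62.93°  ✓
  (1,4): δ = 6.76°  ✓
  (1,5): δ = 49.11°  ✓
  (1,6): δ = 82.20°  ·
  (2,3): δ = 135.51°  ·
  (2,4): δ = 79.34°  ·
  (2,5): δ = 23.48°  ✓
  (2,6): δ = 9.62°  ✓
  (3,4): δ = 123.83°  ·
  (3,5): δ = 67.96°  ·
  (3,6): δ = 34.87°  ✓
  (4,5): δ = 124.14°  ·
  (4,6): δ = 91.04°  ·
  (5,6): δ = 146.90°  ·
antipodal pairs: 9

count = 9; pairs: (0,2), (0,3), (0,4), (1,3), (1,4), (1,5), (2,5), (2,6), (3,6)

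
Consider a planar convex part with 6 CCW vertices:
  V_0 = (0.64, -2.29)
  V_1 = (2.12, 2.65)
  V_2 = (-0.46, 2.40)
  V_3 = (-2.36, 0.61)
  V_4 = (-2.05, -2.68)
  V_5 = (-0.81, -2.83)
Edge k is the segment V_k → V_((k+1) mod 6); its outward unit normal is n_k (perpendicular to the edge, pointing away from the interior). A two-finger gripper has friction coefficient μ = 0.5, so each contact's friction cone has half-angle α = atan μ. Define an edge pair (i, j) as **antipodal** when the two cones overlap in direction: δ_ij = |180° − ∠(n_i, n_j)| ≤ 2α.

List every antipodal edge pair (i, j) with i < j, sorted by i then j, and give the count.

count = 6; pairs: (0,2), (0,3), (1,4), (1,5), (2,4), (2,5)

α = atan 0.5 = 26.57°;  2α = 53.13°
n_0 = (+0.9579, -0.2870)
n_1 = (-0.0964, +0.9953)
n_2 = (-0.6857, +0.7279)
n_3 = (-0.9956, -0.0938)
n_4 = (-0.1201, -0.9928)
n_5 = (+0.3490, -0.9371)
  (0,1): δ = 67.79°  ·
  (0,2): δ = 30.03°  ✓
  (0,3): δ = 22.06°  ✓
  (0,4): δ = 99.78°  ·
  (0,5): δ = 127.10°  ·
  (1,2): δ = 142.24°  ·
  (1,3): δ = 90.15°  ·
  (1,4): δ = 12.43°  ✓
  (1,5): δ = 14.89°  ✓
  (2,3): δ = 127.91°  ·
  (2,4): δ = 50.19°  ✓
  (2,5): δ = 22.87°  ✓
  (3,4): δ = 102.28°  ·
  (3,5): δ = 74.96°  ·
  (4,5): δ = 152.68°  ·
antipodal pairs: 6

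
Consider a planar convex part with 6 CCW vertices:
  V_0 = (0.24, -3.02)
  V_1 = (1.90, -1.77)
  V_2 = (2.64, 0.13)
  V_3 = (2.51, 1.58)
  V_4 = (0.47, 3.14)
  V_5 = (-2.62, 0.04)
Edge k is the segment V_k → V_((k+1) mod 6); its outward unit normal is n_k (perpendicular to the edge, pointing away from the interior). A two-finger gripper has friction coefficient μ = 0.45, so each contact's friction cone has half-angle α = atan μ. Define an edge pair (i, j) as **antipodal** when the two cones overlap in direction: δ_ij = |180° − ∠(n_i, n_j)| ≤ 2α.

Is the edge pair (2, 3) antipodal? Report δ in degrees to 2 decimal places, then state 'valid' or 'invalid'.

α = atan 0.45 = 24.23°;  2α = 48.46°
edge 2: e_2 = (-0.13, +1.45);  n_2 = (+0.9960, +0.0893)
edge 3: e_3 = (-2.04, +1.56);  n_3 = (+0.6075, +0.7944)
∠(n_2, n_3) = 47.47°
δ = |180° − 47.47°| = 132.53°
132.53° > 2α = 48.46°  →  invalid

δ = 132.53°, invalid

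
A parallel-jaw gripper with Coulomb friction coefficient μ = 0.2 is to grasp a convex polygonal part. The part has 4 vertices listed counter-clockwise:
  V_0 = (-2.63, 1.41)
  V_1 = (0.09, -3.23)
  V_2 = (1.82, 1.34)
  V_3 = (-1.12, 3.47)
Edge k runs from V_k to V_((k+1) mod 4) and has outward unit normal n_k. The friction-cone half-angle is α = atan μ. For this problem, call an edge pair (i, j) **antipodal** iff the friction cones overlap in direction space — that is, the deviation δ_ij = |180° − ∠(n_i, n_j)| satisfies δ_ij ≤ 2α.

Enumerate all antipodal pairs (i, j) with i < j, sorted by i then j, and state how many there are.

α = atan 0.2 = 11.31°;  2α = 22.62°
n_0 = (-0.8627, -0.5057)
n_1 = (+0.9352, -0.3540)
n_2 = (+0.5867, +0.8098)
n_3 = (-0.8065, +0.5912)
  (0,1): δ = 51.11°  ·
  (0,2): δ = 23.70°  ·
  (0,3): δ = 113.38°  ·
  (1,2): δ = 105.19°  ·
  (1,3): δ = 15.51°  ✓
  (2,3): δ = 90.32°  ·
antipodal pairs: 1

count = 1; pairs: (1,3)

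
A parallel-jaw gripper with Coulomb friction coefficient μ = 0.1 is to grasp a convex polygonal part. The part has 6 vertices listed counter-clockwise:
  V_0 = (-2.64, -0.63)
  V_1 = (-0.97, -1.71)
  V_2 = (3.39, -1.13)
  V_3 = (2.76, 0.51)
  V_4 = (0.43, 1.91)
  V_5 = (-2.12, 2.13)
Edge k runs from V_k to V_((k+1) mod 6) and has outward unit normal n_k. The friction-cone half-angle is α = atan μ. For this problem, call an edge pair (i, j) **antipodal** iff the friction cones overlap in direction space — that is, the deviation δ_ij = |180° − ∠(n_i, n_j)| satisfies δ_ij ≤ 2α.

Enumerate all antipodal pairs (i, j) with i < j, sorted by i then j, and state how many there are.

α = atan 0.1 = 5.71°;  2α = 11.42°
n_0 = (-0.5430, -0.8397)
n_1 = (+0.1319, -0.9913)
n_2 = (+0.9335, +0.3586)
n_3 = (+0.5150, +0.8572)
n_4 = (+0.0860, +0.9963)
n_5 = (-0.9827, +0.1851)
  (0,1): δ = 139.53°  ·
  (0,2): δ = 36.09°  ·
  (0,3): δ = 1.89°  ✓
  (0,4): δ = 27.96°  ·
  (0,5): δ = 112.22°  ·
  (1,2): δ = 76.56°  ·
  (1,3): δ = 38.58°  ·
  (1,4): δ = 12.51°  ·
  (1,5): δ = 71.75°  ·
  (2,3): δ = 142.01°  ·
  (2,4): δ = 115.95°  ·
  (2,5): δ = 31.68°  ·
  (3,4): δ = 153.93°  ·
  (3,5): δ = 69.67°  ·
  (4,5): δ = 95.74°  ·
antipodal pairs: 1

count = 1; pairs: (0,3)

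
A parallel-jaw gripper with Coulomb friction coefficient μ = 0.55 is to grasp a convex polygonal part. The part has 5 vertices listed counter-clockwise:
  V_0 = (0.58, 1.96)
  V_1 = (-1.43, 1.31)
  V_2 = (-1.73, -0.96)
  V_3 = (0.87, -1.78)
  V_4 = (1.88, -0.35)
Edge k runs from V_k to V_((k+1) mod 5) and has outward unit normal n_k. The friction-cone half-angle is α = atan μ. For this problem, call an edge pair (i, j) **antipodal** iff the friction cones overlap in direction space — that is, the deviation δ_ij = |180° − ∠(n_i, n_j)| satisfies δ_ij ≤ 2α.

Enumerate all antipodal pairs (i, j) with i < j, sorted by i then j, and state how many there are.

α = atan 0.55 = 28.81°;  2α = 57.62°
n_0 = (-0.3077, +0.9515)
n_1 = (-0.9914, +0.1310)
n_2 = (-0.3008, -0.9537)
n_3 = (+0.8168, -0.5769)
n_4 = (+0.8715, +0.4904)
  (0,1): δ = 115.45°  ·
  (0,2): δ = 35.42°  ✓
  (0,3): δ = 36.85°  ✓
  (0,4): δ = 101.45°  ·
  (1,2): δ = 99.98°  ·
  (1,3): δ = 27.70°  ✓
  (1,4): δ = 36.90°  ✓
  (2,3): δ = 107.73°  ·
  (2,4): δ = 43.13°  ✓
  (3,4): δ = 115.40°  ·
antipodal pairs: 5

count = 5; pairs: (0,2), (0,3), (1,3), (1,4), (2,4)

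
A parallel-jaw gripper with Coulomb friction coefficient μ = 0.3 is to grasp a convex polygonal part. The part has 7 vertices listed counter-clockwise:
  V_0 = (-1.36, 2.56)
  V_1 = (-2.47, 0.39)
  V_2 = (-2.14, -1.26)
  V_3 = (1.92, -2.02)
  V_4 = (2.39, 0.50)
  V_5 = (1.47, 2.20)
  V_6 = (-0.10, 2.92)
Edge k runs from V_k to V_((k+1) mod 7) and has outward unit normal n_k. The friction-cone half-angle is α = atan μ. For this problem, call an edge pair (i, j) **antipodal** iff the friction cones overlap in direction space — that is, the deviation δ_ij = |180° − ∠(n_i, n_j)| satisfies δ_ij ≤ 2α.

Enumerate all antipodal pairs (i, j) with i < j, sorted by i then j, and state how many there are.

α = atan 0.3 = 16.70°;  2α = 33.40°
n_0 = (-0.8903, +0.4554)
n_1 = (-0.9806, -0.1961)
n_2 = (-0.1840, -0.9829)
n_3 = (+0.9830, -0.1833)
n_4 = (+0.8795, +0.4759)
n_5 = (+0.4169, +0.9090)
n_6 = (-0.2747, +0.9615)
  (0,1): δ = 141.60°  ·
  (0,2): δ = 73.51°  ·
  (0,3): δ = 16.53°  ✓
  (0,4): δ = 55.51°  ·
  (0,5): δ = 92.45°  ·
  (0,6): δ = 133.04°  ·
  (1,2): δ = 111.91°  ·
  (1,3): δ = 21.87°  ✓
  (1,4): δ = 17.11°  ✓
  (1,5): δ = 54.05°  ·
  (1,6): δ = 94.64°  ·
  (2,3): δ = 89.96°  ·
  (2,4): δ = 50.98°  ·
  (2,5): δ = 14.03°  ✓
  (2,6): δ = 26.55°  ✓
  (3,4): δ = 141.01°  ·
  (3,5): δ = 104.07°  ·
  (3,6): δ = 63.49°  ·
  (4,5): δ = 143.06°  ·
  (4,6): δ = 102.48°  ·
  (5,6): δ = 139.42°  ·
antipodal pairs: 5

count = 5; pairs: (0,3), (1,3), (1,4), (2,5), (2,6)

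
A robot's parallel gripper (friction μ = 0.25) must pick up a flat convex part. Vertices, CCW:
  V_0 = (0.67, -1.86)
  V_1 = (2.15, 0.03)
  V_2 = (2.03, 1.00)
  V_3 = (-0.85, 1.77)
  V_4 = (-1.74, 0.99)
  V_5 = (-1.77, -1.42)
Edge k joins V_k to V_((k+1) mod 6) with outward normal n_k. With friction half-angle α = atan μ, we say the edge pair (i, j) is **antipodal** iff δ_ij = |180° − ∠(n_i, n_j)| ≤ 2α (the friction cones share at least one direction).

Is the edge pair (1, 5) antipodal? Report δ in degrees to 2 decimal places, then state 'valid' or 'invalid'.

δ = 72.73°, invalid

α = atan 0.25 = 14.04°;  2α = 28.07°
edge 1: e_1 = (-0.12, +0.97);  n_1 = (+0.9924, +0.1228)
edge 5: e_5 = (+2.44, -0.44);  n_5 = (-0.1775, -0.9841)
∠(n_1, n_5) = 107.27°
δ = |180° − 107.27°| = 72.73°
72.73° > 2α = 28.07°  →  invalid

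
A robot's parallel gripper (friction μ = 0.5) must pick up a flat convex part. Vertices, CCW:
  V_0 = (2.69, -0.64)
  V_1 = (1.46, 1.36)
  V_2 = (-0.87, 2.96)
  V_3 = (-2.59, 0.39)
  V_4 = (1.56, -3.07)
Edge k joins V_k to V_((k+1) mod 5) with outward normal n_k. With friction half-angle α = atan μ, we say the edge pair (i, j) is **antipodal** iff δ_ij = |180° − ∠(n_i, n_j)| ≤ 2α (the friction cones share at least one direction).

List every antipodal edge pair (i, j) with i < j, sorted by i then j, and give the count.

α = atan 0.5 = 26.57°;  2α = 53.13°
n_0 = (+0.8518, +0.5239)
n_1 = (+0.5661, +0.8244)
n_2 = (-0.8311, +0.5562)
n_3 = (-0.6404, -0.7681)
n_4 = (+0.9068, -0.4217)
  (0,1): δ = 156.07°  ·
  (0,2): δ = 65.38°  ·
  (0,3): δ = 18.59°  ✓
  (0,4): δ = 123.47°  ·
  (1,2): δ = 89.32°  ·
  (1,3): δ = 5.34°  ✓
  (1,4): δ = 99.54°  ·
  (2,3): δ = 96.03°  ·
  (2,4): δ = 8.85°  ✓
  (3,4): δ = 75.12°  ·
antipodal pairs: 3

count = 3; pairs: (0,3), (1,3), (2,4)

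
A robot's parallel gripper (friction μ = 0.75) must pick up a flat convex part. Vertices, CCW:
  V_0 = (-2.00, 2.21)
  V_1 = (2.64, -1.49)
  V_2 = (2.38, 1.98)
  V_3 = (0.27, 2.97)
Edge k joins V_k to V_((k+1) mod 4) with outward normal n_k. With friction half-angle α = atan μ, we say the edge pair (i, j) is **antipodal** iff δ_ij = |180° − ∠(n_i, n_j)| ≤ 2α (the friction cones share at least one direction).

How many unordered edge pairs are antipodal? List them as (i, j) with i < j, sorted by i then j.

α = atan 0.75 = 36.87°;  2α = 73.74°
n_0 = (-0.6235, -0.7819)
n_1 = (+0.9972, +0.0747)
n_2 = (+0.4248, +0.9053)
n_3 = (-0.3175, +0.9483)
  (0,1): δ = 47.15°  ✓
  (0,2): δ = 13.43°  ✓
  (0,3): δ = 57.08°  ✓
  (1,2): δ = 119.42°  ·
  (1,3): δ = 75.77°  ·
  (2,3): δ = 136.35°  ·
antipodal pairs: 3

count = 3; pairs: (0,1), (0,2), (0,3)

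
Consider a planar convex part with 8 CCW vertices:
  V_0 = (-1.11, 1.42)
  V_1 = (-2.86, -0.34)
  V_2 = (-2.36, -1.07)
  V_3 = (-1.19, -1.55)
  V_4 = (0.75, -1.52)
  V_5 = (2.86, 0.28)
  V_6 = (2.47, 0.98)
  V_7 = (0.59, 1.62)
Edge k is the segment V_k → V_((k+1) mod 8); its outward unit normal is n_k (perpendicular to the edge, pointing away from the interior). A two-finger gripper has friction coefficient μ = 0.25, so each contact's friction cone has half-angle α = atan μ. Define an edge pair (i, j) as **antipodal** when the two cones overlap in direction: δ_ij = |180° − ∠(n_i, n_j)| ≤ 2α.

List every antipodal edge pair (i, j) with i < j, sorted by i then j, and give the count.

count = 5; pairs: (0,4), (1,5), (2,6), (3,6), (3,7)

α = atan 0.25 = 14.04°;  2α = 28.07°
n_0 = (-0.7091, +0.7051)
n_1 = (-0.8250, -0.5651)
n_2 = (-0.3796, -0.9252)
n_3 = (+0.0155, -0.9999)
n_4 = (+0.6490, -0.7608)
n_5 = (+0.8736, +0.4867)
n_6 = (+0.3223, +0.9466)
n_7 = (-0.1168, +0.9932)
  (0,1): δ = 100.75°  ·
  (0,2): δ = 67.47°  ·
  (0,3): δ = 44.28°  ·
  (0,4): δ = 4.70°  ✓
  (0,5): δ = 73.96°  ·
  (0,6): δ = 116.04°  ·
  (0,7): δ = 141.55°  ·
  (1,2): δ = 146.71°  ·
  (1,3): δ = 123.52°  ·
  (1,4): δ = 83.94°  ·
  (1,5): δ = 5.28°  ✓
  (1,6): δ = 36.79°  ·
  (1,7): δ = 62.30°  ·
  (2,3): δ = 156.81°  ·
  (2,4): δ = 117.23°  ·
  (2,5): δ = 38.57°  ·
  (2,6): δ = 3.51°  ✓
  (2,7): δ = 29.02°  ·
  (3,4): δ = 140.42°  ·
  (3,5): δ = 61.76°  ·
  (3,6): δ = 19.69°  ✓
  (3,7): δ = 5.82°  ✓
  (4,5): δ = 101.34°  ·
  (4,6): δ = 59.27°  ·
  (4,7): δ = 33.76°  ·
  (5,6): δ = 137.92°  ·
  (5,7): δ = 112.41°  ·
  (6,7): δ = 154.49°  ·
antipodal pairs: 5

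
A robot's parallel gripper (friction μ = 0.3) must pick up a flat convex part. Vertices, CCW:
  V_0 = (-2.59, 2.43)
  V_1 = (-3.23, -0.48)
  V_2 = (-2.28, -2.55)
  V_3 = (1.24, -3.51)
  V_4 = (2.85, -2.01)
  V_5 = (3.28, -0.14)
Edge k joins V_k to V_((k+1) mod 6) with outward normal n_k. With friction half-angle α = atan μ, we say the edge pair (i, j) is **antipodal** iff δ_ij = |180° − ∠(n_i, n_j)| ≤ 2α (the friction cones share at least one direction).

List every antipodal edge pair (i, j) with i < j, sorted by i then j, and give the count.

α = atan 0.3 = 16.70°;  2α = 33.40°
n_0 = (-0.9767, +0.2148)
n_1 = (-0.9089, -0.4171)
n_2 = (-0.2631, -0.9648)
n_3 = (+0.6817, -0.7317)
n_4 = (+0.9746, -0.2241)
n_5 = (+0.4011, +0.9160)
  (0,1): δ = 142.94°  ·
  (0,2): δ = 92.85°  ·
  (0,3): δ = 34.62°  ·
  (0,4): δ = 0.55°  ✓
  (0,5): δ = 78.76°  ·
  (1,2): δ = 129.91°  ·
  (1,3): δ = 71.68°  ·
  (1,4): δ = 37.60°  ·
  (1,5): δ = 41.70°  ·
  (2,3): δ = 121.77°  ·
  (2,4): δ = 87.69°  ·
  (2,5): δ = 8.39°  ✓
  (3,4): δ = 145.92°  ·
  (3,5): δ = 66.62°  ·
  (4,5): δ = 100.69°  ·
antipodal pairs: 2

count = 2; pairs: (0,4), (2,5)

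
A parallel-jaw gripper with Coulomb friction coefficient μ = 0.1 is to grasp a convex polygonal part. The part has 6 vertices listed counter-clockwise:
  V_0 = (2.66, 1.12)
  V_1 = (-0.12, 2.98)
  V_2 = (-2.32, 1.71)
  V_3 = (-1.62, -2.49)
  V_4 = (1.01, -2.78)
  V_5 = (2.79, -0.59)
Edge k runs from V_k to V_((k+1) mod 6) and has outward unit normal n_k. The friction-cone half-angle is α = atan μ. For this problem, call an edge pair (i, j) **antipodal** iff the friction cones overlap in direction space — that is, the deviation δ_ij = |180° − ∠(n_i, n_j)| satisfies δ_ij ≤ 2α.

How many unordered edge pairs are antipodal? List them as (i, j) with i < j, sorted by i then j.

α = atan 0.1 = 5.71°;  2α = 11.42°
n_0 = (+0.5561, +0.8311)
n_1 = (-0.4999, +0.8661)
n_2 = (-0.9864, -0.1644)
n_3 = (-0.1096, -0.9940)
n_4 = (+0.7760, -0.6307)
n_5 = (+0.9971, +0.0758)
  (0,1): δ = 116.22°  ·
  (0,2): δ = 46.75°  ·
  (0,3): δ = 27.49°  ·
  (0,4): δ = 84.68°  ·
  (0,5): δ = 128.13°  ·
  (1,2): δ = 110.53°  ·
  (1,3): δ = 36.29°  ·
  (1,4): δ = 20.90°  ·
  (1,5): δ = 64.35°  ·
  (2,3): δ = 105.75°  ·
  (2,4): δ = 48.57°  ·
  (2,5): δ = 5.11°  ✓
  (3,4): δ = 122.81°  ·
  (3,5): δ = 79.36°  ·
  (4,5): δ = 136.55°  ·
antipodal pairs: 1

count = 1; pairs: (2,5)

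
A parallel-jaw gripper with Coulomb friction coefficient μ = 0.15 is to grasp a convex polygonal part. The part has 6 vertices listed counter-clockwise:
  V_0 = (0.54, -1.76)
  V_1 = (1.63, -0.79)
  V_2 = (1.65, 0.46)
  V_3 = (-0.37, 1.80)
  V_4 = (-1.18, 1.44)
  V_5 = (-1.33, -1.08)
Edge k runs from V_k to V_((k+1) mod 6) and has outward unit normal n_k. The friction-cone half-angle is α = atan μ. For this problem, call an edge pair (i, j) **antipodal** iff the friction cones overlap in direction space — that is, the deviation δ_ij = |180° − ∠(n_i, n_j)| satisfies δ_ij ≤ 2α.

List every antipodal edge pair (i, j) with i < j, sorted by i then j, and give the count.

α = atan 0.15 = 8.53°;  2α = 17.06°
n_0 = (+0.6648, -0.7470)
n_1 = (+0.9999, -0.0160)
n_2 = (+0.5528, +0.8333)
n_3 = (-0.4061, +0.9138)
n_4 = (-0.9982, +0.0594)
n_5 = (-0.3417, -0.9398)
  (0,1): δ = 132.58°  ·
  (0,2): δ = 75.23°  ·
  (0,3): δ = 17.70°  ·
  (0,4): δ = 44.93°  ·
  (0,5): δ = 118.35°  ·
  (1,2): δ = 122.64°  ·
  (1,3): δ = 65.12°  ·
  (1,4): δ = 2.49°  ✓
  (1,5): δ = 70.93°  ·
  (2,3): δ = 122.48°  ·
  (2,4): δ = 59.85°  ·
  (2,5): δ = 13.58°  ✓
  (3,4): δ = 117.37°  ·
  (3,5): δ = 43.95°  ·
  (4,5): δ = 106.58°  ·
antipodal pairs: 2

count = 2; pairs: (1,4), (2,5)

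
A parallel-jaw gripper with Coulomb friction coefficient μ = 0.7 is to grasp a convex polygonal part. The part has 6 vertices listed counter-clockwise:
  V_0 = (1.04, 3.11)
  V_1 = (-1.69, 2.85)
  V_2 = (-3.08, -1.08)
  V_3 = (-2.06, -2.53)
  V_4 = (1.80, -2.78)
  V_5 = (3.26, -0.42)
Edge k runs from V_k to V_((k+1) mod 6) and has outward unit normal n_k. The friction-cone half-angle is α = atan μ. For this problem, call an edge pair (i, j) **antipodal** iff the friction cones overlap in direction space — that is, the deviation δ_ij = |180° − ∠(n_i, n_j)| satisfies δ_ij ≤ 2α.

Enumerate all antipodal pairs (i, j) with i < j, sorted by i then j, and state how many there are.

α = atan 0.7 = 34.99°;  2α = 69.98°
n_0 = (-0.0948, +0.9955)
n_1 = (-0.9428, +0.3334)
n_2 = (-0.8179, -0.5754)
n_3 = (-0.0646, -0.9979)
n_4 = (+0.8504, -0.5261)
n_5 = (+0.8465, +0.5324)
  (0,1): δ = 114.92°  ·
  (0,2): δ = 60.32°  ✓
  (0,3): δ = 9.15°  ✓
  (0,4): δ = 52.82°  ✓
  (0,5): δ = 116.73°  ·
  (1,2): δ = 125.40°  ·
  (1,3): δ = 74.23°  ·
  (1,4): δ = 12.26°  ✓
  (1,5): δ = 51.64°  ✓
  (2,3): δ = 128.83°  ·
  (2,4): δ = 66.87°  ✓
  (2,5): δ = 2.96°  ✓
  (3,4): δ = 118.04°  ·
  (3,5): δ = 54.13°  ✓
  (4,5): δ = 116.09°  ·
antipodal pairs: 8

count = 8; pairs: (0,2), (0,3), (0,4), (1,4), (1,5), (2,4), (2,5), (3,5)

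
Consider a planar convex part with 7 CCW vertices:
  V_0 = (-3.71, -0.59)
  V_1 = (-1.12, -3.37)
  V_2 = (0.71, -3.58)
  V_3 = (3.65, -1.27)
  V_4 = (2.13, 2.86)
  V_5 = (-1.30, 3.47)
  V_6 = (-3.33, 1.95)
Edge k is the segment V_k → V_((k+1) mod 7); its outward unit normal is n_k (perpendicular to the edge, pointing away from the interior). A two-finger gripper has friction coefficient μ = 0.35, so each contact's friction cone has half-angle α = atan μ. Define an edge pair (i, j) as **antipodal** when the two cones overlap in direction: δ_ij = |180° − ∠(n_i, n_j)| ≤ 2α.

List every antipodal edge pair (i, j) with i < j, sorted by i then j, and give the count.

count = 5; pairs: (0,3), (0,4), (1,4), (2,5), (3,6)

α = atan 0.35 = 19.29°;  2α = 38.58°
n_0 = (-0.7317, -0.6817)
n_1 = (-0.1140, -0.9935)
n_2 = (+0.6178, -0.7863)
n_3 = (+0.9385, +0.3454)
n_4 = (+0.1751, +0.9846)
n_5 = (-0.5994, +0.8005)
n_6 = (-0.9890, +0.1480)
  (0,1): δ = 139.52°  ·
  (0,2): δ = 94.82°  ·
  (0,3): δ = 22.77°  ✓
  (0,4): δ = 36.94°  ✓
  (0,5): δ = 83.85°  ·
  (0,6): δ = 128.52°  ·
  (1,2): δ = 135.30°  ·
  (1,3): δ = 63.25°  ·
  (1,4): δ = 3.54°  ✓
  (1,5): δ = 43.37°  ·
  (1,6): δ = 88.04°  ·
  (2,3): δ = 107.95°  ·
  (2,4): δ = 48.24°  ·
  (2,5): δ = 1.33°  ✓
  (2,6): δ = 43.33°  ·
  (3,4): δ = 120.29°  ·
  (3,5): δ = 73.38°  ·
  (3,6): δ = 28.71°  ✓
  (4,5): δ = 133.09°  ·
  (4,6): δ = 88.42°  ·
  (5,6): δ = 135.33°  ·
antipodal pairs: 5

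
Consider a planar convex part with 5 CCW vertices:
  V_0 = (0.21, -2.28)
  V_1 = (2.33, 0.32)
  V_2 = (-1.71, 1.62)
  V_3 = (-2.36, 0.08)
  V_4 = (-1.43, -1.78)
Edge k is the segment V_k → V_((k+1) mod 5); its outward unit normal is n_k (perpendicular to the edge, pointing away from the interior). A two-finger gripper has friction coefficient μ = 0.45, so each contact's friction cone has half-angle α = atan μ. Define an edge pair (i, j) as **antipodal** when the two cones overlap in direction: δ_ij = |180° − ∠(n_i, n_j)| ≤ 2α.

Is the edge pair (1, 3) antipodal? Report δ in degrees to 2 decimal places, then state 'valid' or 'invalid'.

α = atan 0.45 = 24.23°;  2α = 48.46°
edge 1: e_1 = (-4.04, +1.30);  n_1 = (+0.3063, +0.9519)
edge 3: e_3 = (+0.93, -1.86);  n_3 = (-0.8944, -0.4472)
∠(n_1, n_3) = 134.40°
δ = |180° − 134.40°| = 45.60°
45.60° ≤ 2α = 48.46°  →  valid

δ = 45.60°, valid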